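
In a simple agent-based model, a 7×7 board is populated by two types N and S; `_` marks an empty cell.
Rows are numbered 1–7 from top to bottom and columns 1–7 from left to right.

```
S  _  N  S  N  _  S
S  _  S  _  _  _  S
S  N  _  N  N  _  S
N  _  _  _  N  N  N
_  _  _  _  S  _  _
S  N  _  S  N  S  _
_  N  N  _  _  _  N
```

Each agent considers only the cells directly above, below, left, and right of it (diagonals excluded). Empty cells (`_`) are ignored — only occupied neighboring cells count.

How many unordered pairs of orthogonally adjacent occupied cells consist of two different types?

11

Scan each occupied cell's neighbors to the right and below so each pair is counted once.
Row 1: S(1,1)–S(2,1)= N(1,3)–S(1,4)≠ N(1,3)–S(2,3)≠ S(1,4)–N(1,5)≠ S(1,7)–S(2,7)=  → 3/5 unlike.
Row 2: S(2,1)–S(3,1)= S(2,7)–S(3,7)=  → 0/2 unlike.
Row 3: S(3,1)–N(3,2)≠ S(3,1)–N(4,1)≠ N(3,4)–N(3,5)= N(3,5)–N(4,5)= S(3,7)–N(4,7)≠  → 3/5 unlike.
Row 4: N(4,5)–N(4,6)= N(4,5)–S(5,5)≠ N(4,6)–N(4,7)=  → 1/3 unlike.
Row 5: S(5,5)–N(6,5)≠  → 1/1 unlike.
Row 6: S(6,1)–N(6,2)≠ N(6,2)–N(7,2)= S(6,4)–N(6,5)≠ N(6,5)–S(6,6)≠  → 3/4 unlike.
Row 7: N(7,2)–N(7,3)=  → 0/1 unlike.
Total adjacent occupied pairs: 21; unlike-type pairs: 11.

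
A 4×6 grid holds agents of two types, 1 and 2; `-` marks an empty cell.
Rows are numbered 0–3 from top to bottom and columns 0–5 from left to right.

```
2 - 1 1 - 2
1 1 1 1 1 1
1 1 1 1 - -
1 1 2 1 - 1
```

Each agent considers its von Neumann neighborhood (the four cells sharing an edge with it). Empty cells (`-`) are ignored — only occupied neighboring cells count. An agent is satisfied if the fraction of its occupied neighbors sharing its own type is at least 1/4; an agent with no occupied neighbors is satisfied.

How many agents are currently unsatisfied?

3

(0,0)2 0/1 not
(0,2)1 2/2 satisfied
(0,3)1 2/2 satisfied
(0,5)2 0/1 not
(1,0)1 2/3 satisfied
(1,1)1 3/3 satisfied
(1,2)1 4/4 satisfied
(1,3)1 4/4 satisfied
(1,4)1 2/2 satisfied
(1,5)1 1/2 satisfied
(2,0)1 3/3 satisfied
(2,1)1 4/4 satisfied
(2,2)1 3/4 satisfied
(2,3)1 3/3 satisfied
(3,0)1 2/2 satisfied
(3,1)1 2/3 satisfied
(3,2)2 0/3 not
(3,3)1 1/2 satisfied
(3,5)1 0/0 satisfied
Unsatisfied: (0,0), (0,5), (3,2) — 3 in total.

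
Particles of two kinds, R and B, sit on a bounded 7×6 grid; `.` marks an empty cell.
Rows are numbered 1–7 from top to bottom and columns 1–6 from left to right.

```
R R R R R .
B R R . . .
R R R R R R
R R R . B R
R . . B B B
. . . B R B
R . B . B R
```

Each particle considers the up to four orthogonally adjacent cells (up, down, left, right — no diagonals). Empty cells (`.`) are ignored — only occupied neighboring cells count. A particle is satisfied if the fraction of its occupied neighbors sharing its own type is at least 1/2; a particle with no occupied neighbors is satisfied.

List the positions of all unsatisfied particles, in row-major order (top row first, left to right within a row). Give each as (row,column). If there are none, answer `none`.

(1,1)R 1/2 ok
(1,2)R 3/3 ok
(1,3)R 3/3 ok
(1,4)R 2/2 ok
(1,5)R 1/1 ok
(2,1)B 0/3 unhappy
(2,2)R 3/4 ok
(2,3)R 3/3 ok
(3,1)R 2/3 ok
(3,2)R 4/4 ok
(3,3)R 4/4 ok
(3,4)R 2/2 ok
(3,5)R 2/3 ok
(3,6)R 2/2 ok
(4,1)R 3/3 ok
(4,2)R 3/3 ok
(4,3)R 2/2 ok
(4,5)B 1/3 unhappy
(4,6)R 1/3 unhappy
(5,1)R 1/1 ok
(5,4)B 2/2 ok
(5,5)B 3/4 ok
(5,6)B 2/3 ok
(6,4)B 1/2 ok
(6,5)R 0/4 unhappy
(6,6)B 1/3 unhappy
(7,1)R 0/0 ok
(7,3)B 0/0 ok
(7,5)B 0/2 unhappy
(7,6)R 0/2 unhappy

(2,1), (4,5), (4,6), (6,5), (6,6), (7,5), (7,6)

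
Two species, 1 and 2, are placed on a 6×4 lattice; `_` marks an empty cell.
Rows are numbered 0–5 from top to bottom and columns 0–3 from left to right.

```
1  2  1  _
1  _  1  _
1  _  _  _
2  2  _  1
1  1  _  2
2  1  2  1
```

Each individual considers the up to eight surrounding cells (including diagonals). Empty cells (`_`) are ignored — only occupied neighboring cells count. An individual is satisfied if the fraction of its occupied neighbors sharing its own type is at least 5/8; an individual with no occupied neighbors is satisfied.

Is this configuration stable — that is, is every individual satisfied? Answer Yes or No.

Row 0: (0,0)1 1/2 unhappy · (0,1)2 0/4 unhappy · (0,2)1 1/2 unhappy
Row 1: (1,0)1 2/3 ok · (1,2)1 1/2 unhappy
Row 2: (2,0)1 1/3 unhappy
Row 3: (3,0)2 1/4 unhappy · (3,1)2 1/4 unhappy · (3,3)1 0/1 unhappy
Row 4: (4,0)1 2/5 unhappy · (4,1)1 2/6 unhappy · (4,3)2 1/3 unhappy
Row 5: (5,0)2 0/3 unhappy · (5,1)1 2/4 unhappy · (5,2)2 1/4 unhappy · (5,3)1 0/2 unhappy
For instance (0,0) has only 1/2 same-type neighbors, below 5/8.

No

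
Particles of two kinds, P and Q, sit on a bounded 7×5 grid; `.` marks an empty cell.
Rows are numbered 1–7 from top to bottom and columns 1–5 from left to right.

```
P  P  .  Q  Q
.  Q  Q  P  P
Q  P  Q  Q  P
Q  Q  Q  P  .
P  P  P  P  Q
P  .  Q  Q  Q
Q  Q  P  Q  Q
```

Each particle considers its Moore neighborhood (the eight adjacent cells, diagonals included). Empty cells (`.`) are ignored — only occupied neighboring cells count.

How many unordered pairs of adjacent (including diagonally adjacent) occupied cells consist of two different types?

Scan each occupied cell's neighbors to the right and below (and the two forward diagonals) so each pair is counted once.
From row 1: 7 unlike of 10 pairs (running 7/10).
From row 2: 6 unlike of 14 pairs (running 13/24).
From row 3: 8 unlike of 15 pairs (running 21/39).
From row 4: 10 unlike of 14 pairs (running 31/53).
From row 5: 7 unlike of 14 pairs (running 38/67).
From row 6: 4 unlike of 12 pairs (running 42/79).
From row 7: 2 unlike of 4 pairs (running 44/83).
Total adjacent occupied pairs: 83; unlike-type pairs: 44.

44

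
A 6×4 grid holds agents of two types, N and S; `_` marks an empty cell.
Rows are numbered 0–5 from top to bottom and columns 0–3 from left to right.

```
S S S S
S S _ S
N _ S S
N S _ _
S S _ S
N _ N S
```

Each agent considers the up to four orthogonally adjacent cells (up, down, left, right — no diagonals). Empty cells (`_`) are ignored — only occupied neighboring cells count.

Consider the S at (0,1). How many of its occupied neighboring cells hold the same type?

Occupied neighbors of (0,1): (1,1)=S, (0,0)=S, (0,2)=S.
Same type (S): 3 of 3.

3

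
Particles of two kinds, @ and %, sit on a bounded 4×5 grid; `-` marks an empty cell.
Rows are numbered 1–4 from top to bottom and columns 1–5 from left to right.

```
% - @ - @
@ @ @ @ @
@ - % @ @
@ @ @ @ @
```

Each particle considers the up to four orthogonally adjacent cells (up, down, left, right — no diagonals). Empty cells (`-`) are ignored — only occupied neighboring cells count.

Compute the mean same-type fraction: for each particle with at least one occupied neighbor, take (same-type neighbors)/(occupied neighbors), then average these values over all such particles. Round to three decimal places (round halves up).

Row 1: (1,1)% 0/1 · (1,3)@ 1/1 · (1,5)@ 1/1
Row 2: (2,1)@ 2/3 · (2,2)@ 2/2 · (2,3)@ 3/4 · (2,4)@ 3/3 · (2,5)@ 3/3
Row 3: (3,1)@ 2/2 · (3,3)% 0/3 · (3,4)@ 3/4 · (3,5)@ 3/3
Row 4: (4,1)@ 2/2 · (4,2)@ 2/2 · (4,3)@ 2/3 · (4,4)@ 3/3 · (4,5)@ 2/2
Sum over 17 particles: 0/1 + 1/1 + 1/1 + 2/3 + 2/2 + 3/4 + 3/3 + 3/3 + 2/2 + 0/3 + 3/4 + 3/3 + 2/2 + 2/2 + 2/3 + 3/3 + 2/2 = 83/6; mean = 83/6 ÷ 17 = 83/102 = 0.813725… → 0.814.

0.814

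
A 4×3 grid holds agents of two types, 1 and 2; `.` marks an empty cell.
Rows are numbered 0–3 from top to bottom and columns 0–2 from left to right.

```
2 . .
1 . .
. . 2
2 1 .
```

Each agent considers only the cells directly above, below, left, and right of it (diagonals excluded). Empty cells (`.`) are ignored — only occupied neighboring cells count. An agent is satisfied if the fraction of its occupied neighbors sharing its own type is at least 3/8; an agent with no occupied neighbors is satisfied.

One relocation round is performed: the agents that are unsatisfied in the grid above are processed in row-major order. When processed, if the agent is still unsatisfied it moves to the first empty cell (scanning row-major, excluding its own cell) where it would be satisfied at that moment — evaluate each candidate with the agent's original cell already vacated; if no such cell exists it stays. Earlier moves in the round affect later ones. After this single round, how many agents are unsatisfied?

Initially unsatisfied (in order): (0,0), (1,0), (3,0), (3,1).
  (0,0) → (0,1).
  (1,0): now satisfied by earlier moves; stays.
  (3,0) → (0,0).
  (3,1): now satisfied by earlier moves; stays.
Resulting grid:
2 2 .
1 . .
. . 2
. 1 .
Unsatisfied now: (1,0).

1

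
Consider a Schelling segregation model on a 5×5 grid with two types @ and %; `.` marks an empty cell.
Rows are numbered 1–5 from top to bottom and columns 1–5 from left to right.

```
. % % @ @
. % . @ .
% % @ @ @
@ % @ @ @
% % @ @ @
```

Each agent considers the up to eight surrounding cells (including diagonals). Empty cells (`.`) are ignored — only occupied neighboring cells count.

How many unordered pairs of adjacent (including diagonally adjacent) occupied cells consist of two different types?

Scan each occupied cell's neighbors to the right and below (and the two forward diagonals) so each pair is counted once.
From row 1: 2 unlike of 8 pairs (running 2/8).
From row 2: 1 unlike of 6 pairs (running 3/14).
From row 3: 5 unlike of 17 pairs (running 8/31).
From row 4: 6 unlike of 17 pairs (running 14/48).
From row 5: 1 unlike of 4 pairs (running 15/52).
Total adjacent occupied pairs: 52; unlike-type pairs: 15.

15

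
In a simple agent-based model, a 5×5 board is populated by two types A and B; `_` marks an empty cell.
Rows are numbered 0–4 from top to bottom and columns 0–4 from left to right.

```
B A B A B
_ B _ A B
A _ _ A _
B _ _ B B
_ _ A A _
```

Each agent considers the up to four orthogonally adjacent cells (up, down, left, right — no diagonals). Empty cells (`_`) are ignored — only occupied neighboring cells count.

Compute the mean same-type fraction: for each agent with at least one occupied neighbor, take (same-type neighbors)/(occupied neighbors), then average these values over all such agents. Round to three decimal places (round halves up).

0.356

(0,0)B 0/1
(0,1)A 0/3
(0,2)B 0/2
(0,3)A 1/3
(0,4)B 1/2
(1,1)B 0/1
(1,3)A 2/3
(1,4)B 1/2
(2,0)A 0/1
(2,3)A 1/2
(3,0)B 0/1
(3,3)B 1/3
(3,4)B 1/1
(4,2)A 1/1
(4,3)A 1/2
Sum over 15 agents: 0/1 + 0/3 + 0/2 + 1/3 + 1/2 + 0/1 + 2/3 + 1/2 + 0/1 + 1/2 + 0/1 + 1/3 + 1/1 + 1/1 + 1/2 = 16/3; mean = 16/3 ÷ 15 = 16/45 = 0.355555… → 0.356.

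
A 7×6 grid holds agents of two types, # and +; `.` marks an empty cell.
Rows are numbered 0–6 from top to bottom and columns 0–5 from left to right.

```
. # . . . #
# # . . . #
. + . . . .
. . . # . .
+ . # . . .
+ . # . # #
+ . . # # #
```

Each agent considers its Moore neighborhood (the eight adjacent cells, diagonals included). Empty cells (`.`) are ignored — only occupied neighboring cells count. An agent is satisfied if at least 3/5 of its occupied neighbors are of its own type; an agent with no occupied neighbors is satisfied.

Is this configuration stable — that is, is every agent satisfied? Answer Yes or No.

No

Row 0: (0,1)# 2/2 ✓ · (0,5)# 1/1 ✓
Row 1: (1,0)# 2/3 ✓ · (1,1)# 2/3 ✓ · (1,5)# 1/1 ✓
Row 2: (2,1)+ 0/2 ✗
Row 3: (3,3)# 1/1 ✓
Row 4: (4,0)+ 1/1 ✓ · (4,2)# 2/2 ✓
Row 5: (5,0)+ 2/2 ✓ · (5,2)# 2/2 ✓ · (5,4)# 4/4 ✓ · (5,5)# 3/3 ✓
Row 6: (6,0)+ 1/1 ✓ · (6,3)# 3/3 ✓ · (6,4)# 4/4 ✓ · (6,5)# 3/3 ✓
For instance (2,1) has only 0/2 same-type neighbors, below 3/5.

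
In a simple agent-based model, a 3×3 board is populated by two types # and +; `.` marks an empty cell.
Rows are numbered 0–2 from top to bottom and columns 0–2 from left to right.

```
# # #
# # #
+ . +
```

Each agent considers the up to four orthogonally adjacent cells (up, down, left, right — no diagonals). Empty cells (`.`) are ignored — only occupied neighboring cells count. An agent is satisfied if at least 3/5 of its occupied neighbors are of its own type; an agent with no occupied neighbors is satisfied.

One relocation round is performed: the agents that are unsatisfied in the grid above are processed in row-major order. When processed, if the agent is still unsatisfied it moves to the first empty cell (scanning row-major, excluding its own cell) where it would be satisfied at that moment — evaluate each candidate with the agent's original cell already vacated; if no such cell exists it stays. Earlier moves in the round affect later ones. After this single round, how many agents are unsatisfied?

Initially unsatisfied (in order): (2,0), (2,2).
  (2,0): no empty cell satisfies it; stays.
  (2,2): no empty cell satisfies it; stays.
Resulting grid:
# # #
# # #
+ . +
Unsatisfied now: (2,0), (2,2).

2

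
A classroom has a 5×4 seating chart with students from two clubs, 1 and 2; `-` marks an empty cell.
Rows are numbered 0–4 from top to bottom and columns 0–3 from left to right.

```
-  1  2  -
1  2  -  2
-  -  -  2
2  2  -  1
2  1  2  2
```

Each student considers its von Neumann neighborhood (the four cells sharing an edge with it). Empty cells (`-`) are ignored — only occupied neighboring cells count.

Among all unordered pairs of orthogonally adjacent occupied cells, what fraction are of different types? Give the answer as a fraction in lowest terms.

Scan each occupied cell's neighbors to the right and below so each pair is counted once.
From row 0: 2 unlike of 2 pairs (running 2/2).
From row 1: 1 unlike of 2 pairs (running 3/4).
From row 2: 1 unlike of 1 pairs (running 4/5).
From row 3: 2 unlike of 4 pairs (running 6/9).
From row 4: 2 unlike of 3 pairs (running 8/12).
Total adjacent occupied pairs: 12; unlike-type pairs: 8.
8/12 reduces to 2/3.

2/3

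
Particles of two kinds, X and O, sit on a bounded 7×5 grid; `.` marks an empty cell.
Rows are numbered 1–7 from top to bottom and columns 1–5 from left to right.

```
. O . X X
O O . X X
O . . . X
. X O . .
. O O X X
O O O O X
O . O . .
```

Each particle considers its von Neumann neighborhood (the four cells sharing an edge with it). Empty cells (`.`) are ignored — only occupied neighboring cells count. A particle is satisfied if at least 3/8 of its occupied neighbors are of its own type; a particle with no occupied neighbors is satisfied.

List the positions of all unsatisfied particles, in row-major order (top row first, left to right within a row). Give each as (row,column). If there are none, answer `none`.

(4,2), (5,4), (6,4)

(1,2)O 1/1 ✓
(1,4)X 2/2 ✓
(1,5)X 2/2 ✓
(2,1)O 2/2 ✓
(2,2)O 2/2 ✓
(2,4)X 2/2 ✓
(2,5)X 3/3 ✓
(3,1)O 1/1 ✓
(3,5)X 1/1 ✓
(4,2)X 0/2 ✗
(4,3)O 1/2 ✓
(5,2)O 2/3 ✓
(5,3)O 3/4 ✓
(5,4)X 1/3 ✗
(5,5)X 2/2 ✓
(6,1)O 2/2 ✓
(6,2)O 3/3 ✓
(6,3)O 4/4 ✓
(6,4)O 1/3 ✗
(6,5)X 1/2 ✓
(7,1)O 1/1 ✓
(7,3)O 1/1 ✓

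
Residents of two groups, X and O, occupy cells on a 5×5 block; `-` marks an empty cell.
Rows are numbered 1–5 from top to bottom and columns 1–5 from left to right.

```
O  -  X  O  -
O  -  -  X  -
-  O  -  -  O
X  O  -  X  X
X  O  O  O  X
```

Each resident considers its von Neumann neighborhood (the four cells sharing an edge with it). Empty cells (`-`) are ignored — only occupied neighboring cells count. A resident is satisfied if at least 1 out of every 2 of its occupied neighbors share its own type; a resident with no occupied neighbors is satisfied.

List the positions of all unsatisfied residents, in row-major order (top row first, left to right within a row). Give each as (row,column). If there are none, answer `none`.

Row 1: (1,1)O 1/1 satisfied · (1,3)X 0/1 not · (1,4)O 0/2 not
Row 2: (2,1)O 1/1 satisfied · (2,4)X 0/1 not
Row 3: (3,2)O 1/1 satisfied · (3,5)O 0/1 not
Row 4: (4,1)X 1/2 satisfied · (4,2)O 2/3 satisfied · (4,4)X 1/2 satisfied · (4,5)X 2/3 satisfied
Row 5: (5,1)X 1/2 satisfied · (5,2)O 2/3 satisfied · (5,3)O 2/2 satisfied · (5,4)O 1/3 not · (5,5)X 1/2 satisfied

(1,3), (1,4), (2,4), (3,5), (5,4)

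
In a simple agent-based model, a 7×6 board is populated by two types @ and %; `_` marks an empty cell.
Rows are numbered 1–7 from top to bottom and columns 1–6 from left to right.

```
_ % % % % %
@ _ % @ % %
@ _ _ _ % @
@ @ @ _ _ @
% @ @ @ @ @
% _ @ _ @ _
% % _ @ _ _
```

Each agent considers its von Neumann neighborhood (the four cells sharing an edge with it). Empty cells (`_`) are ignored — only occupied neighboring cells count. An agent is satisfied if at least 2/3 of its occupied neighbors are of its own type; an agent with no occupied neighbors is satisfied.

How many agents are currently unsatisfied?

Row 1: (1,2)% 1/1 ✓ · (1,3)% 3/3 ✓ · (1,4)% 2/3 ✓ · (1,5)% 3/3 ✓ · (1,6)% 2/2 ✓
Row 2: (2,1)@ 1/1 ✓ · (2,3)% 1/2 ✗ · (2,4)@ 0/3 ✗ · (2,5)% 3/4 ✓ · (2,6)% 2/3 ✓
Row 3: (3,1)@ 2/2 ✓ · (3,5)% 1/2 ✗ · (3,6)@ 1/3 ✗
Row 4: (4,1)@ 2/3 ✓ · (4,2)@ 3/3 ✓ · (4,3)@ 2/2 ✓ · (4,6)@ 2/2 ✓
Row 5: (5,1)% 1/3 ✗ · (5,2)@ 2/3 ✓ · (5,3)@ 4/4 ✓ · (5,4)@ 2/2 ✓ · (5,5)@ 3/3 ✓ · (5,6)@ 2/2 ✓
Row 6: (6,1)% 2/2 ✓ · (6,3)@ 1/1 ✓ · (6,5)@ 1/1 ✓
Row 7: (7,1)% 2/2 ✓ · (7,2)% 1/1 ✓ · (7,4)@ 0/0 ✓
Unsatisfied: (2,3), (2,4), (3,5), (3,6), (5,1) — 5 in total.

5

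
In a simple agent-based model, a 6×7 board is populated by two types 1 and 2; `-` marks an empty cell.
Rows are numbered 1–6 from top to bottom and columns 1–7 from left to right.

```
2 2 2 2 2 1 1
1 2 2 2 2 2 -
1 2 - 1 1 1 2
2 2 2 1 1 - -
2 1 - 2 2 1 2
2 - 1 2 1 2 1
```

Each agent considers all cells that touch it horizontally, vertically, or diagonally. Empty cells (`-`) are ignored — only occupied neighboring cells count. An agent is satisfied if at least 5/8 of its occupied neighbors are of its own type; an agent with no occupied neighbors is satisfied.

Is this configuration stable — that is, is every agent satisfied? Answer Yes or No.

Row 1: (1,1)2 2/3 ✓ · (1,2)2 4/5 ✓ · (1,3)2 5/5 ✓ · (1,4)2 5/5 ✓ · (1,5)2 4/5 ✓ · (1,6)1 1/4 ✗ · (1,7)1 1/2 ✗
Row 2: (2,1)1 1/5 ✗ · (2,2)2 5/7 ✓ · (2,3)2 6/7 ✓ · (2,4)2 5/7 ✓ · (2,5)2 4/8 ✗ · (2,6)2 3/7 ✗
Row 3: (3,1)1 1/5 ✗ · (3,2)2 5/7 ✓ · (3,4)1 3/7 ✗ · (3,5)1 4/7 ✗ · (3,6)1 2/5 ✗ · (3,7)2 1/2 ✗
Row 4: (4,1)2 3/5 ✗ · (4,2)2 4/6 ✓ · (4,3)2 3/6 ✗ · (4,4)1 3/6 ✗ · (4,5)1 5/7 ✓
Row 5: (5,1)2 3/4 ✓ · (5,2)1 1/6 ✗ · (5,4)2 3/7 ✗ · (5,5)2 3/7 ✗ · (5,6)1 3/6 ✗ · (5,7)2 1/3 ✗
Row 6: (6,1)2 1/2 ✗ · (6,3)1 1/3 ✗ · (6,4)2 2/4 ✗ · (6,5)1 1/5 ✗ · (6,6)2 2/5 ✗ · (6,7)1 1/3 ✗
For instance (1,6) has only 1/4 same-type neighbors, below 5/8.

No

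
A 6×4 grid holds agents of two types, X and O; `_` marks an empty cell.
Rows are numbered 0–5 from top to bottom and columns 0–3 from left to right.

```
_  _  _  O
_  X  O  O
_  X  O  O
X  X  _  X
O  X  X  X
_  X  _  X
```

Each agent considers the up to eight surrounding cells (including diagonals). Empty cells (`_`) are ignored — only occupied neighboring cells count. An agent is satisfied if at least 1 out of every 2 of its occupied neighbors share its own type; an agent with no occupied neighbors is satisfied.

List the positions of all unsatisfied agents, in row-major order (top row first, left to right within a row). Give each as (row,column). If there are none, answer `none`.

Row 0: (0,3)O 2/2 satisfied
Row 1: (1,1)X 1/3 not · (1,2)O 4/6 satisfied · (1,3)O 4/4 satisfied
Row 2: (2,1)X 3/5 satisfied · (2,2)O 3/7 not · (2,3)O 3/4 satisfied
Row 3: (3,0)X 3/4 satisfied · (3,1)X 4/6 satisfied · (3,3)X 2/4 satisfied
Row 4: (4,0)O 0/4 not · (4,1)X 4/5 satisfied · (4,2)X 6/6 satisfied · (4,3)X 3/3 satisfied
Row 5: (5,1)X 2/3 satisfied · (5,3)X 2/2 satisfied

(1,1), (2,2), (4,0)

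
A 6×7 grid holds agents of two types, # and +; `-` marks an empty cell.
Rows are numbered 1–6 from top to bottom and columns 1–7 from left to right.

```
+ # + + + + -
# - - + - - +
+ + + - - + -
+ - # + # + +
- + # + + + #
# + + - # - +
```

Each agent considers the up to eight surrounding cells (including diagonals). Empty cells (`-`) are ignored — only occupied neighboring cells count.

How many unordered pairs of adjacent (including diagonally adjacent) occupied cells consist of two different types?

Scan each occupied cell's neighbors to the right and below (and the two forward diagonals) so each pair is counted once.
From row 1: 3 unlike of 11 pairs (running 3/11).
From row 2: 2 unlike of 4 pairs (running 5/15).
From row 3: 3 unlike of 10 pairs (running 8/25).
From row 4: 11 unlike of 19 pairs (running 19/44).
From row 5: 10 unlike of 16 pairs (running 29/60).
From row 6: 1 unlike of 2 pairs (running 30/62).
Total adjacent occupied pairs: 62; unlike-type pairs: 30.

30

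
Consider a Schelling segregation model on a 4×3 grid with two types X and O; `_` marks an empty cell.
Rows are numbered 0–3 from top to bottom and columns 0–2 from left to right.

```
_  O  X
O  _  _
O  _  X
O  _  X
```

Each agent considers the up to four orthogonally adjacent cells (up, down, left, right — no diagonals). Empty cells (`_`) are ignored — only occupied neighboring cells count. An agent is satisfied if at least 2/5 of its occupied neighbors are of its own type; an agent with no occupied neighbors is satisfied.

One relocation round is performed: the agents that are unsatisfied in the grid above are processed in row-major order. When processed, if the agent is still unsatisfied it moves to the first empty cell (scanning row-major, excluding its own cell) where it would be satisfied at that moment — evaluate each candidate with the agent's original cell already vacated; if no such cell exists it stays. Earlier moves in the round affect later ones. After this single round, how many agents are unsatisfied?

0

Initially unsatisfied (in order): (0,1), (0,2).
  (0,1) → (0,0).
  (0,2): now satisfied by earlier moves; stays.
Resulting grid:
O _ X
O _ _
O _ X
O _ X
All satisfied now.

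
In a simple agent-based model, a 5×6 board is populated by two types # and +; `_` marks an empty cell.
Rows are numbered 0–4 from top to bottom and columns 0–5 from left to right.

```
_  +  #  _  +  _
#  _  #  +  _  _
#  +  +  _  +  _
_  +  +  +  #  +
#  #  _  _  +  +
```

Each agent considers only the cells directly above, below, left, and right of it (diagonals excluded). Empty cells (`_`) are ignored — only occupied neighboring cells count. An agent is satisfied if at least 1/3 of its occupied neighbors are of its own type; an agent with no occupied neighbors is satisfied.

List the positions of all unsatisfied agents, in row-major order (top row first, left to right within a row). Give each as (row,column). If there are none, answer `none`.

(0,1)+ 0/1 ✗
(0,2)# 1/2 ✓
(0,4)+ 0/0 ✓
(1,0)# 1/1 ✓
(1,2)# 1/3 ✓
(1,3)+ 0/1 ✗
(2,0)# 1/2 ✓
(2,1)+ 2/3 ✓
(2,2)+ 2/3 ✓
(2,4)+ 0/1 ✗
(3,1)+ 2/3 ✓
(3,2)+ 3/3 ✓
(3,3)+ 1/2 ✓
(3,4)# 0/4 ✗
(3,5)+ 1/2 ✓
(4,0)# 1/1 ✓
(4,1)# 1/2 ✓
(4,4)+ 1/2 ✓
(4,5)+ 2/2 ✓

(0,1), (1,3), (2,4), (3,4)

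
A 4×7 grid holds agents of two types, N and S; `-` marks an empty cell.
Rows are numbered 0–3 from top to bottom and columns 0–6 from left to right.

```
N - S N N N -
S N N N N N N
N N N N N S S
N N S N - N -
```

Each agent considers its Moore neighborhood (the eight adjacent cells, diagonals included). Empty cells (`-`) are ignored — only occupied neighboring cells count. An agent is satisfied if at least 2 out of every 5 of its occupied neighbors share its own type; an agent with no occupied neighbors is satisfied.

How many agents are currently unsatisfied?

6

(0,0)N 1/2 ok
(0,2)S 0/4 unhappy
(0,3)N 4/5 ok
(0,4)N 5/5 ok
(0,5)N 4/4 ok
(1,0)S 0/4 unhappy
(1,1)N 5/7 ok
(1,2)N 6/7 ok
(1,3)N 7/8 ok
(1,4)N 7/8 ok
(1,5)N 5/7 ok
(1,6)N 2/4 ok
(2,0)N 4/5 ok
(2,1)N 6/8 ok
(2,2)N 7/8 ok
(2,3)N 6/7 ok
(2,4)N 6/7 ok
(2,5)S 1/6 unhappy
(2,6)S 1/4 unhappy
(3,0)N 3/3 ok
(3,1)N 4/5 ok
(3,2)S 0/5 unhappy
(3,3)N 3/4 ok
(3,5)N 1/3 unhappy
Unsatisfied: (0,2), (1,0), (2,5), (2,6), (3,2), (3,5) — 6 in total.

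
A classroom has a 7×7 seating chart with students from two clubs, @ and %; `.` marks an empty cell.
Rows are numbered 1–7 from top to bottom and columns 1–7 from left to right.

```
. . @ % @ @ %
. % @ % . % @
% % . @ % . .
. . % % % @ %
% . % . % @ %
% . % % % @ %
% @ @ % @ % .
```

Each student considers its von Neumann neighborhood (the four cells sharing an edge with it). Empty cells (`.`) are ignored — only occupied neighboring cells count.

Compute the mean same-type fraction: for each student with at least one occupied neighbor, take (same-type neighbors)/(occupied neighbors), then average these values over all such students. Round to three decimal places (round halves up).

Row 1: (1,3)@ 1/2 · (1,4)% 1/3 · (1,5)@ 1/2 · (1,6)@ 1/3 · (1,7)% 0/2
Row 2: (2,2)% 1/2 · (2,3)@ 1/3 · (2,4)% 1/3 · (2,6)% 0/2 · (2,7)@ 0/2
Row 3: (3,1)% 1/1 · (3,2)% 2/2 · (3,4)@ 0/3 · (3,5)% 1/2
Row 4: (4,3)% 2/2 · (4,4)% 2/3 · (4,5)% 3/4 · (4,6)@ 1/3 · (4,7)% 1/2
Row 5: (5,1)% 1/1 · (5,3)% 2/2 · (5,5)% 2/3 · (5,6)@ 2/4 · (5,7)% 2/3
Row 6: (6,1)% 2/2 · (6,3)% 2/3 · (6,4)% 3/3 · (6,5)% 2/4 · (6,6)@ 1/4 · (6,7)% 1/2
Row 7: (7,1)% 1/2 · (7,2)@ 1/2 · (7,3)@ 1/3 · (7,4)% 1/3 · (7,5)@ 0/3 · (7,6)% 0/2
Sum over 36 students: 1/2 + 1/3 + 1/2 + 1/3 + 0/2 + 1/2 + 1/3 + 1/3 + 0/2 + 0/2 + 1/1 + 2/2 + 0/3 + 1/2 + 2/2 + 2/3 + 3/4 + 1/3 + 1/2 + 1/1 + 2/2 + 2/3 + 2/4 + 2/3 + 2/2 + 2/3 + 3/3 + 2/4 + 1/4 + 1/2 + 1/2 + 1/2 + 1/3 + 1/3 + 0/3 + 0/2 = 18; mean = 18 ÷ 36 = 1/2 = 0.5 → 0.500.

0.500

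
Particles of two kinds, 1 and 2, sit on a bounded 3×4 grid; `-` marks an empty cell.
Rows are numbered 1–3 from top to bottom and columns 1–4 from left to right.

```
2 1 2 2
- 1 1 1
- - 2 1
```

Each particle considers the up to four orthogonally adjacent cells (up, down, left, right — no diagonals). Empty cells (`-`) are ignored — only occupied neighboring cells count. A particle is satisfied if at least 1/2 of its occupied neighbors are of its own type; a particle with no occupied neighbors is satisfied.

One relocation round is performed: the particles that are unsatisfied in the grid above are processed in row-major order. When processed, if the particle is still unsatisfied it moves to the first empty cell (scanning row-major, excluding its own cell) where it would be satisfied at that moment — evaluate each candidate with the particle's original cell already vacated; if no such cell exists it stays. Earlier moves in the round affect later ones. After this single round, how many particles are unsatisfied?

Initially unsatisfied (in order): (1,1), (1,2), (1,3), (3,3).
  (1,1) → (3,1).
  (1,2): now satisfied by earlier moves; stays.
  (1,3) → (2,1).
  (3,3) → (1,1).
Resulting grid:
2 1 - 2
2 1 1 1
2 - - 1
Unsatisfied now: (1,4).

1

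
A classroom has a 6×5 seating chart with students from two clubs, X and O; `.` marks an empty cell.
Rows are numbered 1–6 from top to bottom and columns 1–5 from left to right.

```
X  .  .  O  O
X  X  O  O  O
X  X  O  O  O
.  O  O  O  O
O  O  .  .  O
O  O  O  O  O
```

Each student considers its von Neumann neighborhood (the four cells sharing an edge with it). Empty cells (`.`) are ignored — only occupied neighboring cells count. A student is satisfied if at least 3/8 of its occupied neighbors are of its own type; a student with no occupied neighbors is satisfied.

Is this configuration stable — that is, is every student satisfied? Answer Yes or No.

Yes

(1,1)X 1/1 ✓
(1,4)O 2/2 ✓
(1,5)O 2/2 ✓
(2,1)X 3/3 ✓
(2,2)X 2/3 ✓
(2,3)O 2/3 ✓
(2,4)O 4/4 ✓
(2,5)O 3/3 ✓
(3,1)X 2/2 ✓
(3,2)X 2/4 ✓
(3,3)O 3/4 ✓
(3,4)O 4/4 ✓
(3,5)O 3/3 ✓
(4,2)O 2/3 ✓
(4,3)O 3/3 ✓
(4,4)O 3/3 ✓
(4,5)O 3/3 ✓
(5,1)O 2/2 ✓
(5,2)O 3/3 ✓
(5,5)O 2/2 ✓
(6,1)O 2/2 ✓
(6,2)O 3/3 ✓
(6,3)O 2/2 ✓
(6,4)O 2/2 ✓
(6,5)O 2/2 ✓
All meet the threshold, so the configuration is stable.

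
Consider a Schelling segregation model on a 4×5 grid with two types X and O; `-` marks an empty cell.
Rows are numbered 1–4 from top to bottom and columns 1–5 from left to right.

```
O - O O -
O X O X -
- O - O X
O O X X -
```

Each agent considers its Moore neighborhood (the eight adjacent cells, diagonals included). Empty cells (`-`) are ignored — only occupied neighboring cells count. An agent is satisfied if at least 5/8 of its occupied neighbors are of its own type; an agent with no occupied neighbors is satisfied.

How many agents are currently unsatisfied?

(1,1)O 1/2 ✗
(1,3)O 2/4 ✗
(1,4)O 2/3 ✓
(2,1)O 2/3 ✓
(2,2)X 0/5 ✗
(2,3)O 4/6 ✓
(2,4)X 1/5 ✗
(3,2)O 4/6 ✓
(3,4)O 1/5 ✗
(3,5)X 2/3 ✓
(4,1)O 2/2 ✓
(4,2)O 2/3 ✓
(4,3)X 1/4 ✗
(4,4)X 2/3 ✓
Unsatisfied: (1,1), (1,3), (2,2), (2,4), (3,4), (4,3) — 6 in total.

6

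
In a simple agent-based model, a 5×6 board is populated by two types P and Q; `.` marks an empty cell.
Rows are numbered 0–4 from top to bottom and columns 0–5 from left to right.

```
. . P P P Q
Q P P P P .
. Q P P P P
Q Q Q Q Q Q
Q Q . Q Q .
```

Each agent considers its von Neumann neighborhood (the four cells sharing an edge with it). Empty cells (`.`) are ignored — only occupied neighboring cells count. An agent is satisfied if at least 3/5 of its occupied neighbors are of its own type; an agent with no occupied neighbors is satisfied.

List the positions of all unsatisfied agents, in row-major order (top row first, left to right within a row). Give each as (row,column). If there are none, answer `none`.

(0,5), (1,0), (1,1), (2,1), (2,2), (2,5), (3,5)

(0,2)P 2/2 ✓
(0,3)P 3/3 ✓
(0,4)P 2/3 ✓
(0,5)Q 0/1 ✗
(1,0)Q 0/1 ✗
(1,1)P 1/3 ✗
(1,2)P 4/4 ✓
(1,3)P 4/4 ✓
(1,4)P 3/3 ✓
(2,1)Q 1/3 ✗
(2,2)P 2/4 ✗
(2,3)P 3/4 ✓
(2,4)P 3/4 ✓
(2,5)P 1/2 ✗
(3,0)Q 2/2 ✓
(3,1)Q 4/4 ✓
(3,2)Q 2/3 ✓
(3,3)Q 3/4 ✓
(3,4)Q 3/4 ✓
(3,5)Q 1/2 ✗
(4,0)Q 2/2 ✓
(4,1)Q 2/2 ✓
(4,3)Q 2/2 ✓
(4,4)Q 2/2 ✓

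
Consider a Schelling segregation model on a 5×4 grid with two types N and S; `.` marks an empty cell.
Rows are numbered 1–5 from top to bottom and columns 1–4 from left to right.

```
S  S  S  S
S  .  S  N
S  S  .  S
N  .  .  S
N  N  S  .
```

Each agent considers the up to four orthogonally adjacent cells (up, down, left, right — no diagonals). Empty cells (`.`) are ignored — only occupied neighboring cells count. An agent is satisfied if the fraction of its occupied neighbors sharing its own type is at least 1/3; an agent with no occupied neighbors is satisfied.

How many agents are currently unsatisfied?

2

(1,1)S 2/2 ok
(1,2)S 2/2 ok
(1,3)S 3/3 ok
(1,4)S 1/2 ok
(2,1)S 2/2 ok
(2,3)S 1/2 ok
(2,4)N 0/3 unhappy
(3,1)S 2/3 ok
(3,2)S 1/1 ok
(3,4)S 1/2 ok
(4,1)N 1/2 ok
(4,4)S 1/1 ok
(5,1)N 2/2 ok
(5,2)N 1/2 ok
(5,3)S 0/1 unhappy
Unsatisfied: (2,4), (5,3) — 2 in total.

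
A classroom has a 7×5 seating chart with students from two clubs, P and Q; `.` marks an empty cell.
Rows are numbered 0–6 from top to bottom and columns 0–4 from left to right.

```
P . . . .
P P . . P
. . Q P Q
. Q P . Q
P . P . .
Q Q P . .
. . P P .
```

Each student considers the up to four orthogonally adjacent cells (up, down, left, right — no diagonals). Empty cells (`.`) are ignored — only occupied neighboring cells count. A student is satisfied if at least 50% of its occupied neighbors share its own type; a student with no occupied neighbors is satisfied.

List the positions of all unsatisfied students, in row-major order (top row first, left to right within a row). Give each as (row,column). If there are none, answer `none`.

(1,4), (2,2), (2,3), (2,4), (3,1), (3,2), (4,0)

Row 0: (0,0)P 1/1 ✓
Row 1: (1,0)P 2/2 ✓ · (1,1)P 1/1 ✓ · (1,4)P 0/1 ✗
Row 2: (2,2)Q 0/2 ✗ · (2,3)P 0/2 ✗ · (2,4)Q 1/3 ✗
Row 3: (3,1)Q 0/1 ✗ · (3,2)P 1/3 ✗ · (3,4)Q 1/1 ✓
Row 4: (4,0)P 0/1 ✗ · (4,2)P 2/2 ✓
Row 5: (5,0)Q 1/2 ✓ · (5,1)Q 1/2 ✓ · (5,2)P 2/3 ✓
Row 6: (6,2)P 2/2 ✓ · (6,3)P 1/1 ✓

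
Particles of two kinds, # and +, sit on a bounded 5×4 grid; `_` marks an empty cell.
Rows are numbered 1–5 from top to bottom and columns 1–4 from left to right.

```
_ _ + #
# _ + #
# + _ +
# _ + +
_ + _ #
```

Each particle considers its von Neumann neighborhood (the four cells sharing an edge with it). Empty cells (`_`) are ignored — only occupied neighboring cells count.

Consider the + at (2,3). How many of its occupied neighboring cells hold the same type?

1

Occupied neighbors of (2,3): (1,3)=+, (2,4)=#.
Same type (+): 1 of 2.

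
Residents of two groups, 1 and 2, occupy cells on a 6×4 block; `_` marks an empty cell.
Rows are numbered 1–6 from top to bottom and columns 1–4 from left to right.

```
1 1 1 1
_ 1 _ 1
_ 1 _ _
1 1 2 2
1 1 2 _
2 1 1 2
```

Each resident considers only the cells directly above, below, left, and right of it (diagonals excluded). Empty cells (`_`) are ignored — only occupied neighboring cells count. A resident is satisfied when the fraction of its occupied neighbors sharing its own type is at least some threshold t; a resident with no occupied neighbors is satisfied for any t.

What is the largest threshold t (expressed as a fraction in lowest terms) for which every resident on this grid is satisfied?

0/1

(1,1)1 1/1
(1,2)1 3/3
(1,3)1 2/2
(1,4)1 2/2
(2,2)1 2/2
(2,4)1 1/1
(3,2)1 2/2
(4,1)1 2/2
(4,2)1 3/4
(4,3)2 2/3
(4,4)2 1/1
(5,1)1 2/3
(5,2)1 3/4
(5,3)2 1/3
(6,1)2 0/2
(6,2)1 2/3
(6,3)1 1/3
(6,4)2 0/1
The smallest same-type fraction is 0/2 at (6,1), which reduces to 0/1. Any threshold above that leaves this resident unsatisfied.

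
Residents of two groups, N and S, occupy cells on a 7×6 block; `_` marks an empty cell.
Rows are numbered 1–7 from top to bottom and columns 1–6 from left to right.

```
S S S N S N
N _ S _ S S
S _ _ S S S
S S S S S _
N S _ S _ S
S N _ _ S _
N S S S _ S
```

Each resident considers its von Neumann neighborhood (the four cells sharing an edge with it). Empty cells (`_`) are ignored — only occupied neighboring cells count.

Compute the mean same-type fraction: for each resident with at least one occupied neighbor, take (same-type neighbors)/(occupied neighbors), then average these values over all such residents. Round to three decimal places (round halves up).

(1,1)S 1/2
(1,2)S 2/2
(1,3)S 2/3
(1,4)N 0/2
(1,5)S 1/3
(1,6)N 0/2
(2,1)N 0/2
(2,3)S 1/1
(2,5)S 3/3
(2,6)S 2/3
(3,1)S 1/2
(3,4)S 2/2
(3,5)S 4/4
(3,6)S 2/2
(4,1)S 2/3
(4,2)S 3/3
(4,3)S 2/2
(4,4)S 4/4
(4,5)S 2/2
(5,1)N 0/3
(5,2)S 1/3
(5,4)S 1/1
(5,6)S — no occupied neighbors
(6,1)S 0/3
(6,2)N 0/3
(6,5)S — no occupied neighbors
(7,1)N 0/2
(7,2)S 1/3
(7,3)S 2/2
(7,4)S 1/1
(7,6)S — no occupied neighbors
Sum over 28 residents: 1/2 + 2/2 + 2/3 + 0/2 + 1/3 + 0/2 + 0/2 + 1/1 + 3/3 + 2/3 + 1/2 + 2/2 + 4/4 + 2/2 + 2/3 + 3/3 + 2/2 + 4/4 + 2/2 + 0/3 + 1/3 + 1/1 + 0/3 + 0/3 + 0/2 + 1/3 + 2/2 + 1/1 = 17; mean = 17 ÷ 28 = 17/28 = 0.607142… → 0.607.

0.607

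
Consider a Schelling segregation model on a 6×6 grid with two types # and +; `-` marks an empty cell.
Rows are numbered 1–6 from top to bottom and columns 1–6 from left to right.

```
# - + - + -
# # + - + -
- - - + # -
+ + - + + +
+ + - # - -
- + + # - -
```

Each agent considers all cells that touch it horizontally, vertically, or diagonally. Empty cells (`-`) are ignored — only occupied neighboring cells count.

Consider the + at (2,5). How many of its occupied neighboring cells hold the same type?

Occupied neighbors of (2,5): (1,5)=+, (3,4)=+, (3,5)=#.
Same type (+): 2 of 3.

2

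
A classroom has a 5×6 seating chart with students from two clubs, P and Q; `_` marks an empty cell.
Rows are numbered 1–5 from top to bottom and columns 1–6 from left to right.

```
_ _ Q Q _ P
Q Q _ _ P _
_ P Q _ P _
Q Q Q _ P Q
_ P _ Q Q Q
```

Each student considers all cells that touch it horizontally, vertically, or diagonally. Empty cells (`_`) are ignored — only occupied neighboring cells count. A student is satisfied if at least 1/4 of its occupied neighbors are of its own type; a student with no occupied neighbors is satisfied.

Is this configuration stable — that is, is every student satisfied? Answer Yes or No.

Row 1: (1,3)Q 2/2 ok · (1,4)Q 1/2 ok · (1,6)P 1/1 ok
Row 2: (2,1)Q 1/2 ok · (2,2)Q 3/4 ok · (2,5)P 2/3 ok
Row 3: (3,2)P 0/6 unhappy · (3,3)Q 3/4 ok · (3,5)P 2/3 ok
Row 4: (4,1)Q 1/3 ok · (4,2)Q 3/5 ok · (4,3)Q 3/5 ok · (4,5)P 1/5 unhappy · (4,6)Q 2/4 ok
Row 5: (5,2)P 0/3 unhappy · (5,4)Q 2/3 ok · (5,5)Q 3/4 ok · (5,6)Q 2/3 ok
For instance (3,2) has only 0/6 same-type neighbors, below 1/4.

No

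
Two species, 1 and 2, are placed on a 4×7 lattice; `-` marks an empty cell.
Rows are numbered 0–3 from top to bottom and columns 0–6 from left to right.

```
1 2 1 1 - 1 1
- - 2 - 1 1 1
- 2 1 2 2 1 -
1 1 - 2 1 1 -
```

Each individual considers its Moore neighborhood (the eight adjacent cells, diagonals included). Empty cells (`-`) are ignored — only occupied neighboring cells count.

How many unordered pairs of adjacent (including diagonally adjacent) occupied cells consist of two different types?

Scan each occupied cell's neighbors to the right and below (and the two forward diagonals) so each pair is counted once.
Row 0: 1(0,0)–2(0,1)≠ 2(0,1)–1(0,2)≠ 2(0,1)–2(1,2)= 1(0,2)–1(0,3)= 1(0,2)–2(1,2)≠ 1(0,3)–1(1,4)= 1(0,3)–2(1,2)≠ 1(0,5)–1(0,6)= 1(0,5)–1(1,5)= 1(0,5)–1(1,6)= 1(0,5)–1(1,4)= 1(0,6)–1(1,6)= 1(0,6)–1(1,5)=  → 4/13 unlike.
Row 1: 2(1,2)–1(2,2)≠ 2(1,2)–2(2,3)= 2(1,2)–2(2,1)= 1(1,4)–1(1,5)= 1(1,4)–2(2,4)≠ 1(1,4)–1(2,5)= 1(1,4)–2(2,3)≠ 1(1,5)–1(1,6)= 1(1,5)–1(2,5)= 1(1,5)–2(2,4)≠ 1(1,6)–1(2,5)=  → 4/11 unlike.
Row 2: 2(2,1)–1(2,2)≠ 2(2,1)–1(3,1)≠ 2(2,1)–1(3,0)≠ 1(2,2)–2(2,3)≠ 1(2,2)–2(3,3)≠ 1(2,2)–1(3,1)= 2(2,3)–2(2,4)= 2(2,3)–2(3,3)= 2(2,3)–1(3,4)≠ 2(2,4)–1(2,5)≠ 2(2,4)–1(3,4)≠ 2(2,4)–1(3,5)≠ 2(2,4)–2(3,3)= 1(2,5)–1(3,5)= 1(2,5)–1(3,4)=  → 9/15 unlike.
Row 3: 1(3,0)–1(3,1)= 2(3,3)–1(3,4)≠ 1(3,4)–1(3,5)=  → 1/3 unlike.
Total adjacent occupied pairs: 42; unlike-type pairs: 18.

18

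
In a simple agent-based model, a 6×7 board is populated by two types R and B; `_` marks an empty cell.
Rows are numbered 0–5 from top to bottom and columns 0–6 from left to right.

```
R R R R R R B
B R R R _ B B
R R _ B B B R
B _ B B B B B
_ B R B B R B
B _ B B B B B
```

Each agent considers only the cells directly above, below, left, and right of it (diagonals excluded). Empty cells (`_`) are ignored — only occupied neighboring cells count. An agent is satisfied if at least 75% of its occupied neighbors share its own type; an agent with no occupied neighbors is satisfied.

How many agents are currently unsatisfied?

19

Row 0: (0,0)R 1/2 not · (0,1)R 3/3 satisfied · (0,2)R 3/3 satisfied · (0,3)R 3/3 satisfied · (0,4)R 2/2 satisfied · (0,5)R 1/3 not · (0,6)B 1/2 not
Row 1: (1,0)B 0/3 not · (1,1)R 3/4 satisfied · (1,2)R 3/3 satisfied · (1,3)R 2/3 not · (1,5)B 2/3 not · (1,6)B 2/3 not
Row 2: (2,0)R 1/3 not · (2,1)R 2/2 satisfied · (2,3)B 2/3 not · (2,4)B 3/3 satisfied · (2,5)B 3/4 satisfied · (2,6)R 0/3 not
Row 3: (3,0)B 0/1 not · (3,2)B 1/2 not · (3,3)B 4/4 satisfied · (3,4)B 4/4 satisfied · (3,5)B 3/4 satisfied · (3,6)B 2/3 not
Row 4: (4,1)B 0/1 not · (4,2)R 0/4 not · (4,3)B 3/4 satisfied · (4,4)B 3/4 satisfied · (4,5)R 0/4 not · (4,6)B 2/3 not
Row 5: (5,0)B 0/0 satisfied · (5,2)B 1/2 not · (5,3)B 3/3 satisfied · (5,4)B 3/3 satisfied · (5,5)B 2/3 not · (5,6)B 2/2 satisfied
Unsatisfied: (0,0), (0,5), (0,6), (1,0), (1,3), (1,5), (1,6), (2,0), (2,3), (2,6), (3,0), (3,2), (3,6), (4,1), (4,2), (4,5), (4,6), (5,2), (5,5) — 19 in total.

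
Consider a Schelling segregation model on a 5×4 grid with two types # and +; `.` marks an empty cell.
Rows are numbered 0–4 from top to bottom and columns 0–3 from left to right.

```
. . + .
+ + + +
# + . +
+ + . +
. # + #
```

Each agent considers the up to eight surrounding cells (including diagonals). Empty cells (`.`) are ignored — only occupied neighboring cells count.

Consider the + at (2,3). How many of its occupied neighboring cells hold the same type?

3

Occupied neighbors of (2,3): (1,2)=+, (1,3)=+, (3,3)=+.
Same type (+): 3 of 3.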